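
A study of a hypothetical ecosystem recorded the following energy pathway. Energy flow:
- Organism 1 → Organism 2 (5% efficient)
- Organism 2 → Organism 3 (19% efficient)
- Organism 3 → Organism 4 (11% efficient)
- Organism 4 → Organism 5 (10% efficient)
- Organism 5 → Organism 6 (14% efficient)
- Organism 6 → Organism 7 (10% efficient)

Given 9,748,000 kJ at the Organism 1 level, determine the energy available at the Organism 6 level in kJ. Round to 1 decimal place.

Organism 2: 9748000 × 0.05 = 487400 kJ
Organism 3: 487400 × 0.19 = 92606 kJ
Organism 4: 92606 × 0.11 = 10186.66 kJ
Organism 5: 10186.66 × 0.1 = 1018.666 kJ
Organism 6: 1018.666 × 0.14 = 142.61324 kJ

142.6 kJ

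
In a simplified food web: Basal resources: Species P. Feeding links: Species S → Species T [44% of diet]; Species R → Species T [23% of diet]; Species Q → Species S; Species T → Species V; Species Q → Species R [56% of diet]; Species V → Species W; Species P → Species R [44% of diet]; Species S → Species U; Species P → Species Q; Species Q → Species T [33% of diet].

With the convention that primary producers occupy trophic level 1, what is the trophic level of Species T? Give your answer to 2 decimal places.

3.57

Species Q: 1 + 1 = 2
Species R: 1 + (0.56×2 + 0.44×1) = 2.56
Species S: 1 + 2 = 3
Species T: 1 + (0.44×3 + 0.33×2 + 0.23×2.56) = 3.5688
Species U: 1 + 3 = 4
Species V: 1 + 3.5688 = 4.5688
Species W: 1 + 4.5688 = 5.5688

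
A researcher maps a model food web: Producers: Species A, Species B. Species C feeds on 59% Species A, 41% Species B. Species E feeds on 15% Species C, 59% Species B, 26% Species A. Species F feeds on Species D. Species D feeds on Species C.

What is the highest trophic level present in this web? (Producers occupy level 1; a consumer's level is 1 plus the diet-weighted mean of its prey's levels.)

4

Species C: 1 + (0.59×1 + 0.41×1) = 2
Species D: 1 + 2 = 3
Species E: 1 + (0.15×2 + 0.59×1 + 0.26×1) = 2.15
Species F: 1 + 3 = 4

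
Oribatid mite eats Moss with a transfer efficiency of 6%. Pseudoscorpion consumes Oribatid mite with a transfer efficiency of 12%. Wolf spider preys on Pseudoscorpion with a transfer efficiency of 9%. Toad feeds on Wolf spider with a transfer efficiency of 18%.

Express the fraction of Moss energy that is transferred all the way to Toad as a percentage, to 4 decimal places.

0.0117%

Product of link efficiencies: 0.06 × 0.12 × 0.09 × 0.18 = 0.00011664
As a percentage: 0.00011664 × 100 = 0.0117%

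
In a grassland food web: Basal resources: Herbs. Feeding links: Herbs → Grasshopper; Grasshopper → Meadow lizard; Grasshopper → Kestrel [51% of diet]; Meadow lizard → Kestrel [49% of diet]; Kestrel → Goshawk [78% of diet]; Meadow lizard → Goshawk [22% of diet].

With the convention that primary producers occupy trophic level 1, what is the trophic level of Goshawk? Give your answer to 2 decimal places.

4.38

Grasshopper: 1 + 1 = 2
Meadow lizard: 1 + 2 = 3
Kestrel: 1 + (0.51×2 + 0.49×3) = 3.49
Goshawk: 1 + (0.78×3.49 + 0.22×3) = 4.3822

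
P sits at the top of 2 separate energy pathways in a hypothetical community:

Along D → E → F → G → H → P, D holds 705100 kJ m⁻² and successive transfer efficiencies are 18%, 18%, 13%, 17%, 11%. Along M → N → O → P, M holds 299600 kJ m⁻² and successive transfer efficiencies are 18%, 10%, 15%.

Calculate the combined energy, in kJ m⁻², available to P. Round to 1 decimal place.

864.5 kJ m⁻²

Via D: 705100 × 0.18 × 0.18 × 0.13 × 0.17 × 0.11 = 55.53677844 kJ m⁻²
Via M: 299600 × 0.18 × 0.1 × 0.15 = 808.92 kJ m⁻²
Total at P: 55.53677844 + 808.92 = 864.45677844 kJ m⁻²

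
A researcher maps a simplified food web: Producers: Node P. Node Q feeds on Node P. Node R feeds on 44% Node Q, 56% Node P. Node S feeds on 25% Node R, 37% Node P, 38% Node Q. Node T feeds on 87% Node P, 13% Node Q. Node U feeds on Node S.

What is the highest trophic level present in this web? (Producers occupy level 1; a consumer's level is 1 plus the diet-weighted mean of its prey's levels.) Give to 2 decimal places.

3.74

Node Q: 1 + 1 = 2
Node R: 1 + (0.44×2 + 0.56×1) = 2.44
Node S: 1 + (0.25×2.44 + 0.37×1 + 0.38×2) = 2.74
Node T: 1 + (0.87×1 + 0.13×2) = 2.13
Node U: 1 + 2.74 = 3.74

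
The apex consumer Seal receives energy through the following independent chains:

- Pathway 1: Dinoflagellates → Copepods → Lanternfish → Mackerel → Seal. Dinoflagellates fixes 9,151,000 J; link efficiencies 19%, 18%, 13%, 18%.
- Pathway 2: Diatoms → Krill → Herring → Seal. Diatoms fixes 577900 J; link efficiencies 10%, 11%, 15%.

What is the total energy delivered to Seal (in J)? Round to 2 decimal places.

8276.90 J

Pathway 1: 9151000 × 0.19 × 0.18 × 0.13 × 0.18 = 7323.36228 J
Pathway 2: 577900 × 0.1 × 0.11 × 0.15 = 953.535 J
Total at Seal: 7323.36228 + 953.535 = 8276.89728 J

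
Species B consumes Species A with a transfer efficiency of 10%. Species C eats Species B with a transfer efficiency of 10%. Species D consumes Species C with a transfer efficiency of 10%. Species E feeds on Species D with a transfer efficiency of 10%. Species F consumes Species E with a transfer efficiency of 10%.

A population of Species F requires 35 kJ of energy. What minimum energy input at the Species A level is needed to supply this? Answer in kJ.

Cumulative transfer efficiency: 0.1 × 0.1 × 0.1 × 0.1 × 0.1 = 0.00001
Species A energy = 35 / 0.00001 = 3500000 kJ

3500000 kJ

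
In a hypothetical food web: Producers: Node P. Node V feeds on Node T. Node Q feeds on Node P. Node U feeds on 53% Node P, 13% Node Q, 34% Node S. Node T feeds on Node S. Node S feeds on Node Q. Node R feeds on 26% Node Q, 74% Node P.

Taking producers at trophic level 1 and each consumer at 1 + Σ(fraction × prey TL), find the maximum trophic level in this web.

5

Node Q: 1 + 1 = 2
Node R: 1 + (0.26×2 + 0.74×1) = 2.26
Node S: 1 + 2 = 3
Node T: 1 + 3 = 4
Node U: 1 + (0.53×1 + 0.13×2 + 0.34×3) = 2.81
Node V: 1 + 4 = 5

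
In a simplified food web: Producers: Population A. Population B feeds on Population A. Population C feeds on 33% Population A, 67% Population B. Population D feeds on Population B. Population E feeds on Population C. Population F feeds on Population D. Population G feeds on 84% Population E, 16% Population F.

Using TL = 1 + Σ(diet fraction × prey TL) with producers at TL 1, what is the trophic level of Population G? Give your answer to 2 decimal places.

Population B: 1 + 1 = 2
Population C: 1 + (0.33×1 + 0.67×2) = 2.67
Population D: 1 + 2 = 3
Population E: 1 + 2.67 = 3.67
Population F: 1 + 3 = 4
Population G: 1 + (0.84×3.67 + 0.16×4) = 4.7228

4.72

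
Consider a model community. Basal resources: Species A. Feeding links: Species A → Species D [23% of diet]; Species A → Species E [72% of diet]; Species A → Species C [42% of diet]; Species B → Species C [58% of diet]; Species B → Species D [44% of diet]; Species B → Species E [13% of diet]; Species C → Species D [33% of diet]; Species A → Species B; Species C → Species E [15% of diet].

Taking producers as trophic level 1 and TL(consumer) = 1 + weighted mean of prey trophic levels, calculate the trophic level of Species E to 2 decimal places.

2.37

Species B: 1 + 1 = 2
Species C: 1 + (0.58×2 + 0.42×1) = 2.58
Species D: 1 + (0.33×2.58 + 0.23×1 + 0.44×2) = 2.9614
Species E: 1 + (0.13×2 + 0.15×2.58 + 0.72×1) = 2.367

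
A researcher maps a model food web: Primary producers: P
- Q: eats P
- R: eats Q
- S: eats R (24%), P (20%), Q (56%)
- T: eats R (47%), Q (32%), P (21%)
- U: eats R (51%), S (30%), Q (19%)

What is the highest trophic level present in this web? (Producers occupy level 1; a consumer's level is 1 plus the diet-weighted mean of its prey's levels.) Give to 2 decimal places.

3.82

Q: 1 + 1 = 2
R: 1 + 2 = 3
S: 1 + (0.24×3 + 0.2×1 + 0.56×2) = 3.04
T: 1 + (0.47×3 + 0.32×2 + 0.21×1) = 3.26
U: 1 + (0.51×3 + 0.3×3.04 + 0.19×2) = 3.822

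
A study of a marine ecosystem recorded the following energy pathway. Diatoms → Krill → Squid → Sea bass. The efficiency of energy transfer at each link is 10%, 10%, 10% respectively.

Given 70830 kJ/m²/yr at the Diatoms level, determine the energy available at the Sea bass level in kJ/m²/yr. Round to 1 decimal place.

Krill: 70830 × 0.1 = 7083 kJ/m²/yr
Squid: 7083 × 0.1 = 708.3 kJ/m²/yr
Sea bass: 708.3 × 0.1 = 70.83 kJ/m²/yr

70.8 kJ/m²/yr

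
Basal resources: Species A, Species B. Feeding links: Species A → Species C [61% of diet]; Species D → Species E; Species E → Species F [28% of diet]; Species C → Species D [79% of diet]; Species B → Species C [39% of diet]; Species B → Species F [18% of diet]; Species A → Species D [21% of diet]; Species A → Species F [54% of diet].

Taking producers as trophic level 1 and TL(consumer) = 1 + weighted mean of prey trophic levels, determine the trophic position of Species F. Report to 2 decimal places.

Species C: 1 + (0.61×1 + 0.39×1) = 2
Species D: 1 + (0.21×1 + 0.79×2) = 2.79
Species E: 1 + 2.79 = 3.79
Species F: 1 + (0.54×1 + 0.28×3.79 + 0.18×1) = 2.7812

2.78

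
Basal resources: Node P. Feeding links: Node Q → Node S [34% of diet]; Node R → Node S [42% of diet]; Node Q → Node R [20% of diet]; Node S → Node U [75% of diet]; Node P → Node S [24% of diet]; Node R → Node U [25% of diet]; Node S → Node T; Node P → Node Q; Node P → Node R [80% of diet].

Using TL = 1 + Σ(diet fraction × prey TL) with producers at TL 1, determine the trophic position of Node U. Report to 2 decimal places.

Node Q: 1 + 1 = 2
Node R: 1 + (0.8×1 + 0.2×2) = 2.2
Node S: 1 + (0.42×2.2 + 0.24×1 + 0.34×2) = 2.844
Node T: 1 + 2.844 = 3.844
Node U: 1 + (0.25×2.2 + 0.75×2.844) = 3.683

3.68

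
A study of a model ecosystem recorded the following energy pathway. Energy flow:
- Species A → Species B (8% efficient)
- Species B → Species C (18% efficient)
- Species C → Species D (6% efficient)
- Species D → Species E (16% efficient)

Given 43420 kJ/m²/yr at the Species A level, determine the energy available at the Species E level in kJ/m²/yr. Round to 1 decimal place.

Species B: 43420 × 0.08 = 3473.6 kJ/m²/yr
Species C: 3473.6 × 0.18 = 625.248 kJ/m²/yr
Species D: 625.248 × 0.06 = 37.51488 kJ/m²/yr
Species E: 37.51488 × 0.16 = 6.0023808 kJ/m²/yr

6.0 kJ/m²/yr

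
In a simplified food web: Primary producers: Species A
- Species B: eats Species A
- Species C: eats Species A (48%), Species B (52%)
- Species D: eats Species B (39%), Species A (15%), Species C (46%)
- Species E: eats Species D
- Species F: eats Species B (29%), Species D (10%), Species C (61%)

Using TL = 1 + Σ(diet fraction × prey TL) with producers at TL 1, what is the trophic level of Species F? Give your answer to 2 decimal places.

3.43

Species B: 1 + 1 = 2
Species C: 1 + (0.48×1 + 0.52×2) = 2.52
Species D: 1 + (0.39×2 + 0.15×1 + 0.46×2.52) = 3.0892
Species E: 1 + 3.0892 = 4.0892
Species F: 1 + (0.29×2 + 0.1×3.0892 + 0.61×2.52) = 3.42612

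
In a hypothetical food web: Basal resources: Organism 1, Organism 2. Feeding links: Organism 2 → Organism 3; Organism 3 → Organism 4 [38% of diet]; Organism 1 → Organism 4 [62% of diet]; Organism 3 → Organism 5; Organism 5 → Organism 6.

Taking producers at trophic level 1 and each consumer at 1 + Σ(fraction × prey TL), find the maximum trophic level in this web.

Organism 3: 1 + 1 = 2
Organism 4: 1 + (0.38×2 + 0.62×1) = 2.38
Organism 5: 1 + 2 = 3
Organism 6: 1 + 3 = 4

4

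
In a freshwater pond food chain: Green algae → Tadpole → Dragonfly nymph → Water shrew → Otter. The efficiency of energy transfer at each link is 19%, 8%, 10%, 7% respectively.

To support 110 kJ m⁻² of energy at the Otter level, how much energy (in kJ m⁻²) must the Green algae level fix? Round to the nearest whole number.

1033835 kJ m⁻²

Cumulative transfer efficiency: 0.19 × 0.08 × 0.1 × 0.07 = 0.0001064
Green algae energy = 110 / 0.0001064 = 1033835 kJ m⁻²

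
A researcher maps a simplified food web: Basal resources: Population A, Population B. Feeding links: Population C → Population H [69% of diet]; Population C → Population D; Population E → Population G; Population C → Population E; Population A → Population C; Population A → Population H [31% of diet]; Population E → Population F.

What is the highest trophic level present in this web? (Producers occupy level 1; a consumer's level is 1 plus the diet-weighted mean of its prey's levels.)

4

Population C: 1 + 1 = 2
Population D: 1 + 2 = 3
Population E: 1 + 2 = 3
Population F: 1 + 3 = 4
Population G: 1 + 3 = 4
Population H: 1 + (0.31×1 + 0.69×2) = 2.69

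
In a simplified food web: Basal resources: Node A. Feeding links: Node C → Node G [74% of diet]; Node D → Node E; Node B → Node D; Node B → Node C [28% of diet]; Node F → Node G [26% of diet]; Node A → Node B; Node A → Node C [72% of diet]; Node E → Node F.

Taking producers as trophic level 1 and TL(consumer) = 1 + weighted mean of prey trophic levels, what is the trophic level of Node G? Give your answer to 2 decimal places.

Node B: 1 + 1 = 2
Node C: 1 + (0.72×1 + 0.28×2) = 2.28
Node D: 1 + 2 = 3
Node E: 1 + 3 = 4
Node F: 1 + 4 = 5
Node G: 1 + (0.26×5 + 0.74×2.28) = 3.9872

3.99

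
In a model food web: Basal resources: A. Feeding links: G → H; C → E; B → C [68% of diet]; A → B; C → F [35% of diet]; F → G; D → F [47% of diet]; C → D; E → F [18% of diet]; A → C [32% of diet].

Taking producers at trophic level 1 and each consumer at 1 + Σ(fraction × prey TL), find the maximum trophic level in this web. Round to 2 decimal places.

6.33

B: 1 + 1 = 2
C: 1 + (0.32×1 + 0.68×2) = 2.68
D: 1 + 2.68 = 3.68
E: 1 + 2.68 = 3.68
F: 1 + (0.18×3.68 + 0.35×2.68 + 0.47×3.68) = 4.33
G: 1 + 4.33 = 5.33
H: 1 + 5.33 = 6.33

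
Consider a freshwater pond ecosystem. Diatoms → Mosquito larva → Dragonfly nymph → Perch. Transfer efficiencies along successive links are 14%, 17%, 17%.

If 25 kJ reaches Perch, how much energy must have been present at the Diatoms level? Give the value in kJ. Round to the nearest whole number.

6179 kJ

Cumulative transfer efficiency: 0.14 × 0.17 × 0.17 = 0.004046
Diatoms energy = 25 / 0.004046 = 6179 kJ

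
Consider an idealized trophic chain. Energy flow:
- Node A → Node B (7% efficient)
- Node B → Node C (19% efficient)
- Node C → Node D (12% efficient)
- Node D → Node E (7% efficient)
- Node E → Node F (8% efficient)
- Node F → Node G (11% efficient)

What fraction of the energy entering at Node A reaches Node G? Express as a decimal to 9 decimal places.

0.000000983

Product of link efficiencies: 0.07 × 0.19 × 0.12 × 0.07 × 0.08 × 0.11 = 0.000000983136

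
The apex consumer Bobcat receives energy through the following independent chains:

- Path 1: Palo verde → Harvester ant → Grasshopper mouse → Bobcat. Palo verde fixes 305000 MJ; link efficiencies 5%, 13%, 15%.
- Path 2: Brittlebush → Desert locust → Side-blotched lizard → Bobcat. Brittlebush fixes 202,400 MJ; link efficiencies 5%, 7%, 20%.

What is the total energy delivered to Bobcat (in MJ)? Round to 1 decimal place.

Path 1: 305000 × 0.05 × 0.13 × 0.15 = 297.375 MJ
Path 2: 202400 × 0.05 × 0.07 × 0.2 = 141.68 MJ
Total at Bobcat: 297.375 + 141.68 = 439.055 MJ

439.1 MJ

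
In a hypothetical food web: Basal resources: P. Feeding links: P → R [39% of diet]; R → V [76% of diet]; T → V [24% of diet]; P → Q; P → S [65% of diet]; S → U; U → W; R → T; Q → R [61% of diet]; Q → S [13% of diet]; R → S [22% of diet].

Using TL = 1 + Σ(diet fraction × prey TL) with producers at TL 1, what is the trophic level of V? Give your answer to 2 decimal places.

3.85

Q: 1 + 1 = 2
R: 1 + (0.61×2 + 0.39×1) = 2.61
S: 1 + (0.13×2 + 0.65×1 + 0.22×2.61) = 2.4842
T: 1 + 2.61 = 3.61
U: 1 + 2.4842 = 3.4842
V: 1 + (0.76×2.61 + 0.24×3.61) = 3.85
W: 1 + 3.4842 = 4.4842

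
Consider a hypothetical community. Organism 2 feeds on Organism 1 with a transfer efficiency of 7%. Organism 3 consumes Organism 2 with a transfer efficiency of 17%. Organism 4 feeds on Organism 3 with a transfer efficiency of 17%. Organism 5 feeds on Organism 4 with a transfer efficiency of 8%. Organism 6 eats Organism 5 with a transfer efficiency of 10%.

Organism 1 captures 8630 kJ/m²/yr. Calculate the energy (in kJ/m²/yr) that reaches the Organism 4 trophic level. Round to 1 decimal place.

Organism 2: 8630 × 0.07 = 604.1 kJ/m²/yr
Organism 3: 604.1 × 0.17 = 102.697 kJ/m²/yr
Organism 4: 102.697 × 0.17 = 17.45849 kJ/m²/yr

17.5 kJ/m²/yr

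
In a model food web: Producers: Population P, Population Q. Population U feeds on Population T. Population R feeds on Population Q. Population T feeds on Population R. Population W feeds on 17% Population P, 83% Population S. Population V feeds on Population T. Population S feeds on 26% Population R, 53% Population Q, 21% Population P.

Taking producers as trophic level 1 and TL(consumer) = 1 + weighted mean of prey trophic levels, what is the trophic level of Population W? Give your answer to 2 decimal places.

Population R: 1 + 1 = 2
Population S: 1 + (0.26×2 + 0.53×1 + 0.21×1) = 2.26
Population T: 1 + 2 = 3
Population U: 1 + 3 = 4
Population V: 1 + 3 = 4
Population W: 1 + (0.17×1 + 0.83×2.26) = 3.0458

3.05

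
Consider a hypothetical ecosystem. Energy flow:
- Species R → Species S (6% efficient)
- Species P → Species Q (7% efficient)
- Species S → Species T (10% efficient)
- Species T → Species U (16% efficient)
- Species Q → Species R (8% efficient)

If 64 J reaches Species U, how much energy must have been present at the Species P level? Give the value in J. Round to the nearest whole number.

Cumulative transfer efficiency: 0.07 × 0.08 × 0.06 × 0.1 × 0.16 = 0.000005376
Species P energy = 64 / 0.000005376 = 11904762 J

11904762 J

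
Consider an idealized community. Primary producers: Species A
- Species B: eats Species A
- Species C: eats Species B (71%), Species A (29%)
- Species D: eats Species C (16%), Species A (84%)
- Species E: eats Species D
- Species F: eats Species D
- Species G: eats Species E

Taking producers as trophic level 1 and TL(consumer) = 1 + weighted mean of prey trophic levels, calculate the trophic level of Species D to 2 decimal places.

Species B: 1 + 1 = 2
Species C: 1 + (0.71×2 + 0.29×1) = 2.71
Species D: 1 + (0.16×2.71 + 0.84×1) = 2.2736
Species E: 1 + 2.2736 = 3.2736
Species F: 1 + 2.2736 = 3.2736
Species G: 1 + 3.2736 = 4.2736

2.27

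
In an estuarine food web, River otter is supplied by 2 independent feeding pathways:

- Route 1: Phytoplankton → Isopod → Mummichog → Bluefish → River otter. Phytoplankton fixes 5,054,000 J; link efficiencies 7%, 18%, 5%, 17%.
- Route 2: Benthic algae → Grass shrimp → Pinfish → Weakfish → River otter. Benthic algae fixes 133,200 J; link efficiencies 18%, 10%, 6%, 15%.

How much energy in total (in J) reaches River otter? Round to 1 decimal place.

Route 1: 5054000 × 0.07 × 0.18 × 0.05 × 0.17 = 541.2834 J
Route 2: 133200 × 0.18 × 0.1 × 0.06 × 0.15 = 21.5784 J
Total at River otter: 541.2834 + 21.5784 = 562.8618 J

562.9 J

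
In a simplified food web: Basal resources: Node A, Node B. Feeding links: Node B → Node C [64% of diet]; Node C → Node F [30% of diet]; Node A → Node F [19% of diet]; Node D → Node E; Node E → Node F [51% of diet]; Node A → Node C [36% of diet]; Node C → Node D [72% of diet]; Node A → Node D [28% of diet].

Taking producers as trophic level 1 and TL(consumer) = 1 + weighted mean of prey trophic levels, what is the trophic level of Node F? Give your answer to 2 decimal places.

Node C: 1 + (0.36×1 + 0.64×1) = 2
Node D: 1 + (0.72×2 + 0.28×1) = 2.72
Node E: 1 + 2.72 = 3.72
Node F: 1 + (0.51×3.72 + 0.3×2 + 0.19×1) = 3.6872

3.69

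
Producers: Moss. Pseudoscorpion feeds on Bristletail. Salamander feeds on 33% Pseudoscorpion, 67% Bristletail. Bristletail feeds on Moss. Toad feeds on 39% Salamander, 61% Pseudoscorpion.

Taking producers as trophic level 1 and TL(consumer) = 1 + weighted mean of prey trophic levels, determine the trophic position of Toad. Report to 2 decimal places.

Bristletail: 1 + 1 = 2
Pseudoscorpion: 1 + 2 = 3
Salamander: 1 + (0.33×3 + 0.67×2) = 3.33
Toad: 1 + (0.39×3.33 + 0.61×3) = 4.1287

4.13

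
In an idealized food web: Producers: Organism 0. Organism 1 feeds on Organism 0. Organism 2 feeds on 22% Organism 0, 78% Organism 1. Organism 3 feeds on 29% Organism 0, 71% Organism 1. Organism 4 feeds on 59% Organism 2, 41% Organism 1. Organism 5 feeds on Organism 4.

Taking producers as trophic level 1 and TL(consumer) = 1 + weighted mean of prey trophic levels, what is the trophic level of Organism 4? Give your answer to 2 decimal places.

Organism 1: 1 + 1 = 2
Organism 2: 1 + (0.22×1 + 0.78×2) = 2.78
Organism 3: 1 + (0.29×1 + 0.71×2) = 2.71
Organism 4: 1 + (0.59×2.78 + 0.41×2) = 3.4602
Organism 5: 1 + 3.4602 = 4.4602

3.46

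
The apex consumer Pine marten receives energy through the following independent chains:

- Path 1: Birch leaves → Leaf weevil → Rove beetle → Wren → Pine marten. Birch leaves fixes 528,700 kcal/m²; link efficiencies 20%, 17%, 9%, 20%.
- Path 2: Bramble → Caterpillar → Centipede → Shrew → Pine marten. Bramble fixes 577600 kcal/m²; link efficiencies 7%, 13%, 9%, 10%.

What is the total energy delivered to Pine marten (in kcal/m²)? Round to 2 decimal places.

370.87 kcal/m²

Path 1: 528700 × 0.2 × 0.17 × 0.09 × 0.2 = 323.5644 kcal/m²
Path 2: 577600 × 0.07 × 0.13 × 0.09 × 0.1 = 47.30544 kcal/m²
Total at Pine marten: 323.5644 + 47.30544 = 370.86984 kcal/m²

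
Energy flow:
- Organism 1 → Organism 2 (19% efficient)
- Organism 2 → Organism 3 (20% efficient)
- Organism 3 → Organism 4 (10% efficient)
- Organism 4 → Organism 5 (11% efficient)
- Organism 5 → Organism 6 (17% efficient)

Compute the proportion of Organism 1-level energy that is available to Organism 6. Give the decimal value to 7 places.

0.0000711

Product of link efficiencies: 0.19 × 0.2 × 0.1 × 0.11 × 0.17 = 0.00007106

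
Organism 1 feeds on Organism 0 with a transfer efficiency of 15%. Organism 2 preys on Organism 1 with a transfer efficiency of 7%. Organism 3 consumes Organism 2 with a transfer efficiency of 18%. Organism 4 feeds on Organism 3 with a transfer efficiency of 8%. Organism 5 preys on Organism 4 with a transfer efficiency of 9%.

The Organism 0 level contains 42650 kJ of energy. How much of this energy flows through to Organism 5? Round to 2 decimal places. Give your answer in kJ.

0.58 kJ

Organism 1: 42650 × 0.15 = 6397.5 kJ
Organism 2: 6397.5 × 0.07 = 447.825 kJ
Organism 3: 447.825 × 0.18 = 80.6085 kJ
Organism 4: 80.6085 × 0.08 = 6.44868 kJ
Organism 5: 6.44868 × 0.09 = 0.5803812 kJ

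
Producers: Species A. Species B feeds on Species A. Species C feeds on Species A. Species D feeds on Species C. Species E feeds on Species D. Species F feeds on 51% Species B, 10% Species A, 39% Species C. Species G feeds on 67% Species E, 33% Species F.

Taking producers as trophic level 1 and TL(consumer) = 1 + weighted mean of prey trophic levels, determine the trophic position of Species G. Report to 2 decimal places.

Species B: 1 + 1 = 2
Species C: 1 + 1 = 2
Species D: 1 + 2 = 3
Species E: 1 + 3 = 4
Species F: 1 + (0.51×2 + 0.1×1 + 0.39×2) = 2.9
Species G: 1 + (0.67×4 + 0.33×2.9) = 4.637

4.64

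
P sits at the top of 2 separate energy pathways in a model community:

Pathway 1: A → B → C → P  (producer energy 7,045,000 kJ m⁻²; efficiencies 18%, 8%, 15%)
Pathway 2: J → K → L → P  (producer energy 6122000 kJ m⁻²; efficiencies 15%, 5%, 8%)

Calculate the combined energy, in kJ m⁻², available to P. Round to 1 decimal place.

Pathway 1: 7045000 × 0.18 × 0.08 × 0.15 = 15217.2 kJ m⁻²
Pathway 2: 6122000 × 0.15 × 0.05 × 0.08 = 3673.2 kJ m⁻²
Total at P: 15217.2 + 3673.2 = 18890.4 kJ m⁻²

18890.4 kJ m⁻²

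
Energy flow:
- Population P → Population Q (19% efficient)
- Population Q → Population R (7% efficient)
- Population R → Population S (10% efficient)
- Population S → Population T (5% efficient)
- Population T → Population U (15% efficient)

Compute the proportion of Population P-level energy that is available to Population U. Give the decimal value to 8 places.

Product of link efficiencies: 0.19 × 0.07 × 0.1 × 0.05 × 0.15 = 0.000009975

0.00000998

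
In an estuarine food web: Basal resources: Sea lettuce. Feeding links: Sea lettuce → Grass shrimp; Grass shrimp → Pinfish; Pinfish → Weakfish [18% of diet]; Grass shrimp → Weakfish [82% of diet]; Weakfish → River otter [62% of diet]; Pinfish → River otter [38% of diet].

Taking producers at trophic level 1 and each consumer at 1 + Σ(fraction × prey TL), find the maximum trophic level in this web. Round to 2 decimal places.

4.11

Grass shrimp: 1 + 1 = 2
Pinfish: 1 + 2 = 3
Weakfish: 1 + (0.18×3 + 0.82×2) = 3.18
River otter: 1 + (0.62×3.18 + 0.38×3) = 4.1116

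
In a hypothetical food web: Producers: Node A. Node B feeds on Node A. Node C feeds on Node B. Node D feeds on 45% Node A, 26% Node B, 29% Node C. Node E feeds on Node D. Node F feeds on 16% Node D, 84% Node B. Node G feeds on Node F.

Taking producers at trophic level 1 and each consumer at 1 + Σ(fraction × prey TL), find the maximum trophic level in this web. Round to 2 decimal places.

4.13

Node B: 1 + 1 = 2
Node C: 1 + 2 = 3
Node D: 1 + (0.45×1 + 0.26×2 + 0.29×3) = 2.84
Node E: 1 + 2.84 = 3.84
Node F: 1 + (0.16×2.84 + 0.84×2) = 3.1344
Node G: 1 + 3.1344 = 4.1344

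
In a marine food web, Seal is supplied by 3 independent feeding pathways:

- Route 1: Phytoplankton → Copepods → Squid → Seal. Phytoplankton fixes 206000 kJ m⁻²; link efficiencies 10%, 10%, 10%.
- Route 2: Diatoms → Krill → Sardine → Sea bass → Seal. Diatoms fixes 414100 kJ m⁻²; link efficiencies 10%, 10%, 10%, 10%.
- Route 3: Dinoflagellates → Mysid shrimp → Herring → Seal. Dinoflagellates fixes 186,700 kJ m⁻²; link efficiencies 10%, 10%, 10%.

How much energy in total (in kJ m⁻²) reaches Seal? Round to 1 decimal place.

Route 1: 206000 × 0.1 × 0.1 × 0.1 = 206 kJ m⁻²
Route 2: 414100 × 0.1 × 0.1 × 0.1 × 0.1 = 41.41 kJ m⁻²
Route 3: 186700 × 0.1 × 0.1 × 0.1 = 186.7 kJ m⁻²
Total at Seal: 206 + 41.41 + 186.7 = 434.11 kJ m⁻²

434.1 kJ m⁻²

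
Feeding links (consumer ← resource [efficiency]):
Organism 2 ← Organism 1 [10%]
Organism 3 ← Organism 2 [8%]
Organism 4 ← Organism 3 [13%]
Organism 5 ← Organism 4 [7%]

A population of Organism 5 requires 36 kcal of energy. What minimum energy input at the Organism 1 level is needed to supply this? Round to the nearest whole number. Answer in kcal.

Cumulative transfer efficiency: 0.1 × 0.08 × 0.13 × 0.07 = 0.0000728
Organism 1 energy = 36 / 0.0000728 = 494505 kcal

494505 kcal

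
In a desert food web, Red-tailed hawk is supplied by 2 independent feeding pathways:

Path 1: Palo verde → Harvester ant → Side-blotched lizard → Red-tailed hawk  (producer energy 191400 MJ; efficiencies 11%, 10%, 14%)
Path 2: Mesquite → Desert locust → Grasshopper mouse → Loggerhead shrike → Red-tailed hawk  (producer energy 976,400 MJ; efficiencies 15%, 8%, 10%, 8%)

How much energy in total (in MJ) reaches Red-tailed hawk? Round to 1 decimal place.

388.5 MJ

Path 1: 191400 × 0.11 × 0.1 × 0.14 = 294.756 MJ
Path 2: 976400 × 0.15 × 0.08 × 0.1 × 0.08 = 93.7344 MJ
Total at Red-tailed hawk: 294.756 + 93.7344 = 388.4904 MJ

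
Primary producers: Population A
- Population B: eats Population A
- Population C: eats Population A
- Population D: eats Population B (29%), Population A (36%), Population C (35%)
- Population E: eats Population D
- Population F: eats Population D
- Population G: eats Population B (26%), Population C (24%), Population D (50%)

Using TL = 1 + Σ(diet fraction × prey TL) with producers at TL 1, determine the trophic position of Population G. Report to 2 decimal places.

Population B: 1 + 1 = 2
Population C: 1 + 1 = 2
Population D: 1 + (0.29×2 + 0.36×1 + 0.35×2) = 2.64
Population E: 1 + 2.64 = 3.64
Population F: 1 + 2.64 = 3.64
Population G: 1 + (0.26×2 + 0.24×2 + 0.5×2.64) = 3.32

3.32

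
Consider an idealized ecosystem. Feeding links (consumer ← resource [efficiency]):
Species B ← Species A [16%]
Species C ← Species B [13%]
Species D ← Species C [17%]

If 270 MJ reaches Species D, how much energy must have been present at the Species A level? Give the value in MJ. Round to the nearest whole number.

76357 MJ

Cumulative transfer efficiency: 0.16 × 0.13 × 0.17 = 0.003536
Species A energy = 270 / 0.003536 = 76357 MJ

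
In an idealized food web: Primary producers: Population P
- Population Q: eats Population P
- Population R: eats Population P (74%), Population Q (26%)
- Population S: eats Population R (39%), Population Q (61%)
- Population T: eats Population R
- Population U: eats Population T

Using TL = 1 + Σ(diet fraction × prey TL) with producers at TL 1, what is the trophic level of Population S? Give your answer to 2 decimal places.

3.10

Population Q: 1 + 1 = 2
Population R: 1 + (0.74×1 + 0.26×2) = 2.26
Population S: 1 + (0.39×2.26 + 0.61×2) = 3.1014
Population T: 1 + 2.26 = 3.26
Population U: 1 + 3.26 = 4.26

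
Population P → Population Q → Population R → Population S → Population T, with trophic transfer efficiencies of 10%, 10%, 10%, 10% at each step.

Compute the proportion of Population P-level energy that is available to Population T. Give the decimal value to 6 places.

Product of link efficiencies: 0.1 × 0.1 × 0.1 × 0.1 = 0.0001

0.000100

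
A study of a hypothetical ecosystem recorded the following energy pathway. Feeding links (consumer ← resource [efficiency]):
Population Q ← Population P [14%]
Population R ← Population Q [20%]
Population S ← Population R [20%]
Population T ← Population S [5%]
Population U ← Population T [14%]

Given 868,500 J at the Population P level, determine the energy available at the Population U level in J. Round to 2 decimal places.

34.05 J

Population Q: 868500 × 0.14 = 121590 J
Population R: 121590 × 0.2 = 24318 J
Population S: 24318 × 0.2 = 4863.6 J
Population T: 4863.6 × 0.05 = 243.18 J
Population U: 243.18 × 0.14 = 34.0452 J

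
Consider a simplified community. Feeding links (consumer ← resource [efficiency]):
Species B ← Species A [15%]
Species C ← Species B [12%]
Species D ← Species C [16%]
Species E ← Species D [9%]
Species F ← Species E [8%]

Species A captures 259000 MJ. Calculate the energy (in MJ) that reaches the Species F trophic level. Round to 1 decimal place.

5.4 MJ

Species B: 259000 × 0.15 = 38850 MJ
Species C: 38850 × 0.12 = 4662 MJ
Species D: 4662 × 0.16 = 745.92 MJ
Species E: 745.92 × 0.09 = 67.1328 MJ
Species F: 67.1328 × 0.08 = 5.370624 MJ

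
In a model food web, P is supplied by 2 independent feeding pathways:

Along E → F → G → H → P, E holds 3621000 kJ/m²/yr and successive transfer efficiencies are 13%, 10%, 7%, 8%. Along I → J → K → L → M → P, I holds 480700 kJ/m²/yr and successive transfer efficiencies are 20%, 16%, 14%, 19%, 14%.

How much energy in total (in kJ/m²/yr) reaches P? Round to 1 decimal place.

Via E: 3621000 × 0.13 × 0.1 × 0.07 × 0.08 = 263.6088 kJ/m²/yr
Via I: 480700 × 0.2 × 0.16 × 0.14 × 0.19 × 0.14 = 57.2840576 kJ/m²/yr
Total at P: 263.6088 + 57.2840576 = 320.8928576 kJ/m²/yr

320.9 kJ/m²/yr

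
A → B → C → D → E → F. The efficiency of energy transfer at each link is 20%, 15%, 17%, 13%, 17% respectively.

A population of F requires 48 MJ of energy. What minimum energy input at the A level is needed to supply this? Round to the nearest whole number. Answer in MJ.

425872 MJ

Cumulative transfer efficiency: 0.2 × 0.15 × 0.17 × 0.13 × 0.17 = 0.00011271
A energy = 48 / 0.00011271 = 425872 MJ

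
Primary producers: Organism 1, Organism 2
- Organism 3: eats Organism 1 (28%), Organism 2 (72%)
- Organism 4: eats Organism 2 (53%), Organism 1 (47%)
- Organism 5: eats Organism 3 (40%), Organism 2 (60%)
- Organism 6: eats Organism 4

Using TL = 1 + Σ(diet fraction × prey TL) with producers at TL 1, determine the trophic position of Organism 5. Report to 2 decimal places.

2.40

Organism 3: 1 + (0.28×1 + 0.72×1) = 2
Organism 4: 1 + (0.53×1 + 0.47×1) = 2
Organism 5: 1 + (0.4×2 + 0.6×1) = 2.4
Organism 6: 1 + 2 = 3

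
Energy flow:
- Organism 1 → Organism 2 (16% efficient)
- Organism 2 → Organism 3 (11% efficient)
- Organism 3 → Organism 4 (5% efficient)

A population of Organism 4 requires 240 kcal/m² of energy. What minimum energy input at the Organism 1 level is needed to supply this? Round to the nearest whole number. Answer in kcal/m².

Cumulative transfer efficiency: 0.16 × 0.11 × 0.05 = 0.00088
Organism 1 energy = 240 / 0.00088 = 272727 kcal/m²

272727 kcal/m²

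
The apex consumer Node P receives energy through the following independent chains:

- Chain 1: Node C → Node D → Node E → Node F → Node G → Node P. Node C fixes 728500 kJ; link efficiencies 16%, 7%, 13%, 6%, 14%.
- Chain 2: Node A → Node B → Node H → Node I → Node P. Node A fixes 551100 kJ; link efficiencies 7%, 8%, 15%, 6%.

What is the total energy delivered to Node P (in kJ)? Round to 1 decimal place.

Chain 1: 728500 × 0.16 × 0.07 × 0.13 × 0.06 × 0.14 = 8.9098464 kJ
Chain 2: 551100 × 0.07 × 0.08 × 0.15 × 0.06 = 27.77544 kJ
Total at Node P: 8.9098464 + 27.77544 = 36.6852864 kJ

36.7 kJ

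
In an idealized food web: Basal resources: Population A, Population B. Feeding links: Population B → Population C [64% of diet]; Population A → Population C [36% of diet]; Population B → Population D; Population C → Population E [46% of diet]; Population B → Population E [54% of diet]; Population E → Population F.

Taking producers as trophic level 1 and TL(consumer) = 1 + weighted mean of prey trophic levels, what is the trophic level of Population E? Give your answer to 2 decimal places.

2.46

Population C: 1 + (0.64×1 + 0.36×1) = 2
Population D: 1 + 1 = 2
Population E: 1 + (0.46×2 + 0.54×1) = 2.46
Population F: 1 + 2.46 = 3.46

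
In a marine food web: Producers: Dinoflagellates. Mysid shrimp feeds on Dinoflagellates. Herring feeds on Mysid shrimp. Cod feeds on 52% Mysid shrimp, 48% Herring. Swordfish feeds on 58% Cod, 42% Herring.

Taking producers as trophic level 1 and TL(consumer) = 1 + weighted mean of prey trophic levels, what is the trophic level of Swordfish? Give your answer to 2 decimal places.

4.28

Mysid shrimp: 1 + 1 = 2
Herring: 1 + 2 = 3
Cod: 1 + (0.52×2 + 0.48×3) = 3.48
Swordfish: 1 + (0.58×3.48 + 0.42×3) = 4.2784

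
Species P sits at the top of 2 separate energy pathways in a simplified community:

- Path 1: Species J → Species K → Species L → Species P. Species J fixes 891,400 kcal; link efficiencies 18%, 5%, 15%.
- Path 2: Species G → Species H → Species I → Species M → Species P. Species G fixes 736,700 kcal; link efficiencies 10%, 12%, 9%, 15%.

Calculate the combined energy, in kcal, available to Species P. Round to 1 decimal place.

1322.7 kcal

Path 1: 891400 × 0.18 × 0.05 × 0.15 = 1203.39 kcal
Path 2: 736700 × 0.1 × 0.12 × 0.09 × 0.15 = 119.3454 kcal
Total at Species P: 1203.39 + 119.3454 = 1322.7354 kcal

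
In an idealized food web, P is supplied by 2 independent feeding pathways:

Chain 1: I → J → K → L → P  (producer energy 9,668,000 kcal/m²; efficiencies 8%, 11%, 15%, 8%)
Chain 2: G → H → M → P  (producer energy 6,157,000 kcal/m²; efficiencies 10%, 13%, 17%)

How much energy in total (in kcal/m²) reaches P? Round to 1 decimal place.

14627.9 kcal/m²

Chain 1: 9668000 × 0.08 × 0.11 × 0.15 × 0.08 = 1020.9408 kcal/m²
Chain 2: 6157000 × 0.1 × 0.13 × 0.17 = 13606.97 kcal/m²
Total at P: 1020.9408 + 13606.97 = 14627.9108 kcal/m²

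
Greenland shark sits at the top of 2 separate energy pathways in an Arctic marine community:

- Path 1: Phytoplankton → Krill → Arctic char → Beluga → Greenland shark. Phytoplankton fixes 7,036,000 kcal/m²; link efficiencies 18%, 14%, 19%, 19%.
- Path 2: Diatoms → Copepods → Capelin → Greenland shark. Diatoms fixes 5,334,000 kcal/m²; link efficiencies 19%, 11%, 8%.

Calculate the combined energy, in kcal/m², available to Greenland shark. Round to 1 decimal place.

15319.2 kcal/m²

Path 1: 7036000 × 0.18 × 0.14 × 0.19 × 0.19 = 6400.78992 kcal/m²
Path 2: 5334000 × 0.19 × 0.11 × 0.08 = 8918.448 kcal/m²
Total at Greenland shark: 6400.78992 + 8918.448 = 15319.23792 kcal/m²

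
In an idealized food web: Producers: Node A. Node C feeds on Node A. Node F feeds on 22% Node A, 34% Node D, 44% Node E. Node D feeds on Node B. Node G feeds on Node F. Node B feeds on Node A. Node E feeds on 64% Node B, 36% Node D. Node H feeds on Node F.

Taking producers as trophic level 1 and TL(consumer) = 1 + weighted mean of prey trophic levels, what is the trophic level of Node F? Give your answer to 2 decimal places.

3.72

Node B: 1 + 1 = 2
Node C: 1 + 1 = 2
Node D: 1 + 2 = 3
Node E: 1 + (0.64×2 + 0.36×3) = 3.36
Node F: 1 + (0.22×1 + 0.34×3 + 0.44×3.36) = 3.7184
Node G: 1 + 3.7184 = 4.7184
Node H: 1 + 3.7184 = 4.7184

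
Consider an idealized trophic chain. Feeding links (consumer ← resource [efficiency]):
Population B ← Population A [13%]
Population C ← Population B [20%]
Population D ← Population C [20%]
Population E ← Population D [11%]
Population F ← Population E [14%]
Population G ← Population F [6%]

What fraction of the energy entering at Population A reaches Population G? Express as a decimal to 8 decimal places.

0.00000480

Product of link efficiencies: 0.13 × 0.2 × 0.2 × 0.11 × 0.14 × 0.06 = 0.0000048048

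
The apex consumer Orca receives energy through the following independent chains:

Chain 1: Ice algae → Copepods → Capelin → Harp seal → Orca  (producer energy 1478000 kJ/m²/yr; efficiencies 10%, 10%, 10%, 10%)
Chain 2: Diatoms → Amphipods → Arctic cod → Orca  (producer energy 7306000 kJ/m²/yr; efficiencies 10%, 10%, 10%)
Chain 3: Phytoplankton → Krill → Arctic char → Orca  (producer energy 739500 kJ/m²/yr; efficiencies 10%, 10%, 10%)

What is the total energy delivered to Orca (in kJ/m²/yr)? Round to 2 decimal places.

Chain 1: 1478000 × 0.1 × 0.1 × 0.1 × 0.1 = 147.8 kJ/m²/yr
Chain 2: 7306000 × 0.1 × 0.1 × 0.1 = 7306 kJ/m²/yr
Chain 3: 739500 × 0.1 × 0.1 × 0.1 = 739.5 kJ/m²/yr
Total at Orca: 147.8 + 7306 + 739.5 = 8193.3 kJ/m²/yr

8193.30 kJ/m²/yr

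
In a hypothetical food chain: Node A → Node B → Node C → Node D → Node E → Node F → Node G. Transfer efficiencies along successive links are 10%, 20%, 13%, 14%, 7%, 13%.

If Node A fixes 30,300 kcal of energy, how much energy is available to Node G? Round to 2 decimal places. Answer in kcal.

Node B: 30300 × 0.1 = 3030 kcal
Node C: 3030 × 0.2 = 606 kcal
Node D: 606 × 0.13 = 78.78 kcal
Node E: 78.78 × 0.14 = 11.0292 kcal
Node F: 11.0292 × 0.07 = 0.772044 kcal
Node G: 0.772044 × 0.13 = 0.10036572 kcal

0.10 kcal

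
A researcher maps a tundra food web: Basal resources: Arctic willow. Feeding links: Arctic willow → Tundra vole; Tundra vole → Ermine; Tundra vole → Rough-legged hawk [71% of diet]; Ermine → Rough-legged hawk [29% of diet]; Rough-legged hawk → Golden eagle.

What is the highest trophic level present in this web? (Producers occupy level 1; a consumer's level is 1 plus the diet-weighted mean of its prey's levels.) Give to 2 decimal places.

4.29

Tundra vole: 1 + 1 = 2
Ermine: 1 + 2 = 3
Rough-legged hawk: 1 + (0.71×2 + 0.29×3) = 3.29
Golden eagle: 1 + 3.29 = 4.29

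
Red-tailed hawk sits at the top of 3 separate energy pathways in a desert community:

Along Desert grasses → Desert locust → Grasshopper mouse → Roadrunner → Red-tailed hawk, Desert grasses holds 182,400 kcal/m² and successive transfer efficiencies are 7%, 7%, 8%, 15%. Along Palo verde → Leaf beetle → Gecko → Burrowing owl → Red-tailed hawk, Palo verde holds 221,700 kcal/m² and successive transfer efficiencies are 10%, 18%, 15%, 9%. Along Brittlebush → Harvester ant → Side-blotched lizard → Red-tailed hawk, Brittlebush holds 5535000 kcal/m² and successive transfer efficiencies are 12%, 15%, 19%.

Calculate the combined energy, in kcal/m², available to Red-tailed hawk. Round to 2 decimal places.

18994.30 kcal/m²

Via Desert grasses: 182400 × 0.07 × 0.07 × 0.08 × 0.15 = 10.72512 kcal/m²
Via Palo verde: 221700 × 0.1 × 0.18 × 0.15 × 0.09 = 53.8731 kcal/m²
Via Brittlebush: 5535000 × 0.12 × 0.15 × 0.19 = 18929.7 kcal/m²
Total at Red-tailed hawk: 10.72512 + 53.8731 + 18929.7 = 18994.29822 kcal/m²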